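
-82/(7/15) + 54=-852/7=-121.71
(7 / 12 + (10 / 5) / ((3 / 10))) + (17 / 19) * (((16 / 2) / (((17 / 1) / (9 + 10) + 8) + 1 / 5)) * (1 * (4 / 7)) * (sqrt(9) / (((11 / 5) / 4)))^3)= 2990193 / 37268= 80.23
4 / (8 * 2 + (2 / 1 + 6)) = 1 / 6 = 0.17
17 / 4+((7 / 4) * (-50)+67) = -16.25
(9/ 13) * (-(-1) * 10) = 90/ 13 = 6.92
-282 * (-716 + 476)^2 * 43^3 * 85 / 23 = -4772742987130.43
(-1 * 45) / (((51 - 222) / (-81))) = -405 / 19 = -21.32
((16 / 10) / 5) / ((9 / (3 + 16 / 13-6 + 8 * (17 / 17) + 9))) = 176 / 325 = 0.54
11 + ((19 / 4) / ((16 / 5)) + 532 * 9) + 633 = 5433.48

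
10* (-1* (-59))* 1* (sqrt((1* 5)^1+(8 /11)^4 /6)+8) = 10030* sqrt(2301) /363+4720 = 6045.42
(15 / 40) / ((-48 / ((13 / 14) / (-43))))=13 / 77056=0.00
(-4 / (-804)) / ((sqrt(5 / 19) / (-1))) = -0.01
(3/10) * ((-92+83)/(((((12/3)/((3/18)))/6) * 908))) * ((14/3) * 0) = 0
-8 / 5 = -1.60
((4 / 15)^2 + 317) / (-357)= -71341 / 80325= -0.89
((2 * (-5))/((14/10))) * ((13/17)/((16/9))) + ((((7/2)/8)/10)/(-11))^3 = -1993305640817/648761344000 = -3.07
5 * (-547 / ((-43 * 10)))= 547 / 86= 6.36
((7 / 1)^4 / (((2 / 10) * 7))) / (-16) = -107.19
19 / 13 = 1.46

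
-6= -6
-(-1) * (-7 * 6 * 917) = -38514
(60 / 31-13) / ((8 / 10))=-1715 / 124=-13.83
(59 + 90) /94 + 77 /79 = 19009 /7426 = 2.56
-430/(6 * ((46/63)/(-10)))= 981.52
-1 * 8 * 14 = -112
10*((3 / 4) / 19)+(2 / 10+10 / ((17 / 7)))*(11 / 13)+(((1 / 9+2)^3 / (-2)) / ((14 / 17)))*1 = -713253899 / 428549940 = -1.66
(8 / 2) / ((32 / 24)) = 3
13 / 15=0.87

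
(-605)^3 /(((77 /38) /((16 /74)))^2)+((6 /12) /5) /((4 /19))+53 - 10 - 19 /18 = -60886795126049 /24149160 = -2521280.04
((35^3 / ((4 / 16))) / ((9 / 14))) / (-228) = -1170.08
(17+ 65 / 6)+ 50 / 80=28.46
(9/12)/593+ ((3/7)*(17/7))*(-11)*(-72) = 95809971/116228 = 824.33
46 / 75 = 0.61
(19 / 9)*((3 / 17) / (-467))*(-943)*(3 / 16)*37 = 5.22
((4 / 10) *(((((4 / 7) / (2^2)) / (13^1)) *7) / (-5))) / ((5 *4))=-0.00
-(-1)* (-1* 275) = -275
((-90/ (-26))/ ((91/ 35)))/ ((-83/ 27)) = -6075/ 14027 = -0.43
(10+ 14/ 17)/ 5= 184/ 85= 2.16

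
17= 17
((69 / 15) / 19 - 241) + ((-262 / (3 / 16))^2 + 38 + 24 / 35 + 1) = 11684751143 / 5985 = 1952339.37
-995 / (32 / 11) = -10945 / 32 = -342.03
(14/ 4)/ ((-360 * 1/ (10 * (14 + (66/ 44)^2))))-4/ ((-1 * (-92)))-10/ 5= -24001/ 6624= -3.62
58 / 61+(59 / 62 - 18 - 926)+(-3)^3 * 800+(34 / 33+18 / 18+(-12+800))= -2714788507 / 124806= -21752.07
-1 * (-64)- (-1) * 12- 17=59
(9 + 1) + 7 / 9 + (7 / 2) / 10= 2003 / 180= 11.13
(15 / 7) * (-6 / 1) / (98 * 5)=-9 / 343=-0.03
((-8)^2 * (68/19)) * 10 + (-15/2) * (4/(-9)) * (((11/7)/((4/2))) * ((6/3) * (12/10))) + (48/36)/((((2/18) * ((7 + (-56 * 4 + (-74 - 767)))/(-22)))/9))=161754808/70357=2299.06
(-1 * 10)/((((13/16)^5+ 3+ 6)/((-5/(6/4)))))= 104857600/29425431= 3.56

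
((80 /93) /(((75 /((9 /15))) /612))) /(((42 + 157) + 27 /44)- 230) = -143616 /1036175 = -0.14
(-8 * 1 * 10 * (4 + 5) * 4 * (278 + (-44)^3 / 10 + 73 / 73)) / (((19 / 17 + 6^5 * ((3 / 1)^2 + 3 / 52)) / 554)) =2905294174848 / 15565855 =186645.33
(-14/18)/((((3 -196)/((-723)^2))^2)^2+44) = -58071348211178613553263/3285179127375248668501165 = -0.02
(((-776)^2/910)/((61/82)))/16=1543076/27755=55.60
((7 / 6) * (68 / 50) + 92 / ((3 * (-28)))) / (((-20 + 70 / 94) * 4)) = -2021 / 316750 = -0.01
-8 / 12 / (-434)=1 / 651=0.00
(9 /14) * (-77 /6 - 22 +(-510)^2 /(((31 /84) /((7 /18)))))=152919363 /868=176174.38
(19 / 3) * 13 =247 / 3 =82.33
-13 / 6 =-2.17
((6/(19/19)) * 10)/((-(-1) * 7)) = 60/7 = 8.57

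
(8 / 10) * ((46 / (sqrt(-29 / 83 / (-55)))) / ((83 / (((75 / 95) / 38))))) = 276 * sqrt(132385) / 868927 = 0.12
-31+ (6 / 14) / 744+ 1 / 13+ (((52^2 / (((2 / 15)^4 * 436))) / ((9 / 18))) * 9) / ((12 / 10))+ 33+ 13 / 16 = 1448139305787 / 4919824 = 294347.79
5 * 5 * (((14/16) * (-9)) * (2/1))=-1575/4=-393.75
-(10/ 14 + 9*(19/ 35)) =-28/ 5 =-5.60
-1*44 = -44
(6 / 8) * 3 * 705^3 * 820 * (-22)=-14222842548750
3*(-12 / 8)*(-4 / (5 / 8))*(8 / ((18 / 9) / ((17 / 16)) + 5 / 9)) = 176256 / 1865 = 94.51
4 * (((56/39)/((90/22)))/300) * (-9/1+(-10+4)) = -616/8775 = -0.07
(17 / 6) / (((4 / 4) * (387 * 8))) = 17 / 18576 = 0.00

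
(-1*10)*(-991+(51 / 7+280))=49260 / 7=7037.14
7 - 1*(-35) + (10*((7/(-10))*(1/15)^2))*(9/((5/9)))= 5187/125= 41.50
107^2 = 11449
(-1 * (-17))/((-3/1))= -17/3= -5.67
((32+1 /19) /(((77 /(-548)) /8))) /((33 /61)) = -7755296 /2299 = -3373.33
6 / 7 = 0.86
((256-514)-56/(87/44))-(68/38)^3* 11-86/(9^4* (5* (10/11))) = -11398279799053/32626376775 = -349.36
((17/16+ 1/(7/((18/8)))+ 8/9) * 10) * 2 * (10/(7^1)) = 57275/882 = 64.94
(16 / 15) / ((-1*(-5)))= 16 / 75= 0.21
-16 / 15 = -1.07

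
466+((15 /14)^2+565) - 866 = 32565 /196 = 166.15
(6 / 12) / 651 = 1 / 1302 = 0.00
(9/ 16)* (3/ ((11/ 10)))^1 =135/ 88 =1.53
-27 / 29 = -0.93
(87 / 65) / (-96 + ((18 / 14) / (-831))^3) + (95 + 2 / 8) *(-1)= -5778103322286209 / 60653623840420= -95.26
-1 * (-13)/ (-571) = -13/ 571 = -0.02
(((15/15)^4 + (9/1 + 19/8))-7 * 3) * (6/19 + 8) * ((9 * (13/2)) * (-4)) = 637767/38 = 16783.34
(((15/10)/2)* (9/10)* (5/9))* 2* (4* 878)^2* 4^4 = 2368155648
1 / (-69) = -1 / 69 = -0.01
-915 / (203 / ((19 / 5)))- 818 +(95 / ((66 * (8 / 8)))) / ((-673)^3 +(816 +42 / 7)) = -682129884282491 / 816796730442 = -835.13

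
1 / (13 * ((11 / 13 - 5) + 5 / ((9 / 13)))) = 9 / 359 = 0.03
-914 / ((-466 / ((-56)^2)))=1433152 / 233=6150.87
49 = 49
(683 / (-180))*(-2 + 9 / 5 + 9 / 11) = -11611 / 4950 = -2.35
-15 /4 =-3.75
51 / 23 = 2.22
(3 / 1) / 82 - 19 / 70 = -337 / 1435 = -0.23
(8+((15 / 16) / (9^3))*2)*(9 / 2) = 15557 / 432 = 36.01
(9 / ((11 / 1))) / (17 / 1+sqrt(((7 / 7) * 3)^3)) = 0.04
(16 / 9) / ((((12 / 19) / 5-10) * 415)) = -152 / 350343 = -0.00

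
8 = 8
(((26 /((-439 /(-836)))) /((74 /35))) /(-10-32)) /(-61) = 27170 /2972469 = 0.01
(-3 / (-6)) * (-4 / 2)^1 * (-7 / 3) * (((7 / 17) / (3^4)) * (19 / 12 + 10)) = 6811 / 49572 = 0.14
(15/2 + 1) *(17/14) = 289/28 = 10.32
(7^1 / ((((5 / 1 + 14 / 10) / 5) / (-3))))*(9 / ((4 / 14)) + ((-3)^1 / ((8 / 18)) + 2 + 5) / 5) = -66255 / 128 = -517.62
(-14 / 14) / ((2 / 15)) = -15 / 2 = -7.50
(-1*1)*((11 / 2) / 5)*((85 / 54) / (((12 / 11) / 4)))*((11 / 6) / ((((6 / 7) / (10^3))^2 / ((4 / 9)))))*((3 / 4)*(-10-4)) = 485066312500 / 6561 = 73931765.36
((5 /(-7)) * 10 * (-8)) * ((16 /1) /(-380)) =-320 /133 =-2.41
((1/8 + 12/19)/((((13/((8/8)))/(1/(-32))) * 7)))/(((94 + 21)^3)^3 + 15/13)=-23/311419295166952700102144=-0.00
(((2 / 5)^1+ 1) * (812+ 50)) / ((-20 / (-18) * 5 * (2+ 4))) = 36.20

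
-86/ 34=-43/ 17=-2.53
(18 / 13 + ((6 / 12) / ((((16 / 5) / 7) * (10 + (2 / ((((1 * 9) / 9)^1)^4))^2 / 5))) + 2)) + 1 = 100771 / 22464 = 4.49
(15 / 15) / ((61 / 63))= 63 / 61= 1.03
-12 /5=-2.40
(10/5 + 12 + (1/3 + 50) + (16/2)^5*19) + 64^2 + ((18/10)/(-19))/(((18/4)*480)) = 4763317733/7600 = 626752.33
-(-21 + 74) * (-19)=1007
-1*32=-32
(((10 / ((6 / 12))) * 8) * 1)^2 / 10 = 2560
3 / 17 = 0.18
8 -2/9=70/9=7.78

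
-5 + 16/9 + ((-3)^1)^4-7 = 637/9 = 70.78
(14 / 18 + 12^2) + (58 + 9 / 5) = 9206 / 45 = 204.58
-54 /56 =-27 /28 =-0.96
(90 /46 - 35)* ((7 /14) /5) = -76 /23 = -3.30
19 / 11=1.73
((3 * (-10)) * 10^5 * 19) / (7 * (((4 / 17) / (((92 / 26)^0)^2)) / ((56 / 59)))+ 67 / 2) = -1617696.16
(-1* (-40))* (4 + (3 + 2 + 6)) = 600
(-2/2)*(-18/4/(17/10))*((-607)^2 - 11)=16579710/17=975277.06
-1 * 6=-6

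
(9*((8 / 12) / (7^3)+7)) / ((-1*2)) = -21615 / 686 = -31.51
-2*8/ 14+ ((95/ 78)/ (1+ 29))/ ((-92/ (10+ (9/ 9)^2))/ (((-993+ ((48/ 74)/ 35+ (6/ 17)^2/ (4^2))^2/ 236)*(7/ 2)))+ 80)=-44349685175617850405537/ 38823213217371865961280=-1.14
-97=-97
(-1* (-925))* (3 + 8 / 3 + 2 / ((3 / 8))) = 10175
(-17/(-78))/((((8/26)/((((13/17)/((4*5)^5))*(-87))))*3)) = -0.00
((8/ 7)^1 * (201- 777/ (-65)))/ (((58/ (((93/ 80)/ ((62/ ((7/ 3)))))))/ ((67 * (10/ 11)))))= 463707/ 41470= 11.18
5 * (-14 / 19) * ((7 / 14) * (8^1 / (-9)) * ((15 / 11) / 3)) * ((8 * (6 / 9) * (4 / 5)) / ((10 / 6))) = 3584 / 1881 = 1.91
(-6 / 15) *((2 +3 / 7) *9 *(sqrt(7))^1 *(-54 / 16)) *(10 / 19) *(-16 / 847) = -0.78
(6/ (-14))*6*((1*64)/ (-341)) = 1152/ 2387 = 0.48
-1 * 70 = -70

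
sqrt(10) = 3.16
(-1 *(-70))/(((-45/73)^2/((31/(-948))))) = -1156393/191970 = -6.02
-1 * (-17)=17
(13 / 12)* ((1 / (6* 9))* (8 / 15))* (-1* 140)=-364 / 243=-1.50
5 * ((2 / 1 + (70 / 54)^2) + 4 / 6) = 15845 / 729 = 21.74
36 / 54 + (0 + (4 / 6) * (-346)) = -230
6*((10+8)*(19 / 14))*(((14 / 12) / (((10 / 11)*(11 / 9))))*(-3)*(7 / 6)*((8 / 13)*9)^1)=-193914 / 65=-2983.29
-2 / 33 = -0.06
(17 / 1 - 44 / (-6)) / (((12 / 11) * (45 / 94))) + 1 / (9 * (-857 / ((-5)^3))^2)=27720245959 / 594903690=46.60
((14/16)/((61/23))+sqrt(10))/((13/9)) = 1449/6344+9 * sqrt(10)/13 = 2.42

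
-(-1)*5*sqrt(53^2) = 265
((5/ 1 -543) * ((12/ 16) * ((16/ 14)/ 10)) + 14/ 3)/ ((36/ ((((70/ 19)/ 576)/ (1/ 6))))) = -68/ 1539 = -0.04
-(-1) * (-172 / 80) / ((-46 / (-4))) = -43 / 230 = -0.19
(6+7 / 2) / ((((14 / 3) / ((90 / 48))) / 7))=855 / 32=26.72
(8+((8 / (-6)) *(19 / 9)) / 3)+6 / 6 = 653 / 81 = 8.06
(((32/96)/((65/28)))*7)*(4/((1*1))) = 784/195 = 4.02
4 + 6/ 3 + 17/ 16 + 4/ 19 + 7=4339/ 304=14.27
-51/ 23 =-2.22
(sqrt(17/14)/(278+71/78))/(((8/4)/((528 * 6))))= 61776 * sqrt(238)/152285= 6.26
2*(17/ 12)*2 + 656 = 1985/ 3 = 661.67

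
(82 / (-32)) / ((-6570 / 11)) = 451 / 105120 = 0.00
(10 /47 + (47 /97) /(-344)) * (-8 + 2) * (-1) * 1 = 994413 /784148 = 1.27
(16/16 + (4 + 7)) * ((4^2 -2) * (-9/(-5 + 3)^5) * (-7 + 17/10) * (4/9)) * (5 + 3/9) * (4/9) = -11872/45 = -263.82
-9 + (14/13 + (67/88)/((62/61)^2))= -31601025/4397536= -7.19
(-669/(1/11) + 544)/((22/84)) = -286230/11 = -26020.91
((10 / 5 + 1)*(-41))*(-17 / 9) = 697 / 3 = 232.33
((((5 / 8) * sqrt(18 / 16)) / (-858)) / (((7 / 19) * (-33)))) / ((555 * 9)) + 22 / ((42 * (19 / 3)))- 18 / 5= -2339 / 665 + 19 * sqrt(2) / 2111997888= -3.52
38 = 38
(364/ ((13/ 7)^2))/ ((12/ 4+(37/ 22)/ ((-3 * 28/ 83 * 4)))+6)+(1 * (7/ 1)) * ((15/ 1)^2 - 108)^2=79058463267/ 824941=95835.29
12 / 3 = 4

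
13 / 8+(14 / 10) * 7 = 457 / 40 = 11.42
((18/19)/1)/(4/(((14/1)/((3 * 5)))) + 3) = 42/323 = 0.13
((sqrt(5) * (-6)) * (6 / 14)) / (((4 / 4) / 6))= -34.50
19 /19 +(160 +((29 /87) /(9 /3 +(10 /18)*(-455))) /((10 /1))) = 3619277 /22480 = 161.00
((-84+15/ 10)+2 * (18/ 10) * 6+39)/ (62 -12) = -219/ 500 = -0.44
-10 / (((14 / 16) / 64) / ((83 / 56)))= -1084.08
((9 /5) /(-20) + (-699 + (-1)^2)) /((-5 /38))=1326371 /250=5305.48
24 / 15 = 8 / 5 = 1.60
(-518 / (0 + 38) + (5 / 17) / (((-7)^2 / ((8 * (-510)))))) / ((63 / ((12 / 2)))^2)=-141964 / 410571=-0.35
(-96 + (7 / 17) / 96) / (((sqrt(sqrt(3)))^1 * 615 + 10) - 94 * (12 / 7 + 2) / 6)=-2362399024254373125 * 3^(3 / 4) / 45403814299100011616 - 46278509727940875 * sqrt(3) / 11350953574775002904 - 906578626493925 * 3^(1 / 4) / 2837738393693750726 - 35519069686870 / 1418869196846875363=-0.13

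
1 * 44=44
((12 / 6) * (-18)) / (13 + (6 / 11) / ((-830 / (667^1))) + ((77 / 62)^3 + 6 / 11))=-39166823520 / 16344190697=-2.40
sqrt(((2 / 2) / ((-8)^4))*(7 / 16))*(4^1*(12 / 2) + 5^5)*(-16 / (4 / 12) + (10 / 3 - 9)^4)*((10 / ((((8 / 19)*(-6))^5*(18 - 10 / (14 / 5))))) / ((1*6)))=-35.92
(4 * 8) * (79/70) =1264/35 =36.11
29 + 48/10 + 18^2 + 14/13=23327/65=358.88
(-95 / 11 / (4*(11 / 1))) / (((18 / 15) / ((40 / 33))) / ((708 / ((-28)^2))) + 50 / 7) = -980875 / 41173396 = -0.02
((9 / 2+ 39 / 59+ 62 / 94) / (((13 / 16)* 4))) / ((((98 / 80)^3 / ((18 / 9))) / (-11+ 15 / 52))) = -1150753088000 / 55134674413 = -20.87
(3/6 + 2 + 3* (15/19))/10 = 0.49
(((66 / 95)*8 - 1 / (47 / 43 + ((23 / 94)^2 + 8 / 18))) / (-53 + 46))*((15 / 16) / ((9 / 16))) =-853051988 / 726465019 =-1.17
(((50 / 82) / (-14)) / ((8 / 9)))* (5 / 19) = -1125 / 87248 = -0.01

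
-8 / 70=-4 / 35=-0.11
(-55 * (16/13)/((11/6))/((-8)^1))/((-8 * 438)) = -5/3796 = -0.00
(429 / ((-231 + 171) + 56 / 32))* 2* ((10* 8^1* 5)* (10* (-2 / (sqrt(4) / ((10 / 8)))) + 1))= 15787200 / 233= 67756.22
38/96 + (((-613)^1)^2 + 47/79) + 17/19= 27073540759/72048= 375770.89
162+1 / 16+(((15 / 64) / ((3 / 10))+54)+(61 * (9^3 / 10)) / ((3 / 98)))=23277159 / 160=145482.24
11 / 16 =0.69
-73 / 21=-3.48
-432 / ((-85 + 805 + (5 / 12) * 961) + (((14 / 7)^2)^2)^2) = -0.31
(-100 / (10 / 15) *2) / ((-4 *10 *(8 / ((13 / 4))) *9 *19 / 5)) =325 / 3648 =0.09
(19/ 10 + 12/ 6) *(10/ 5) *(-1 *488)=-19032/ 5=-3806.40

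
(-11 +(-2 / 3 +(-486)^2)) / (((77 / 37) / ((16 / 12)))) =151321.56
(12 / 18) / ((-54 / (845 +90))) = -935 / 81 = -11.54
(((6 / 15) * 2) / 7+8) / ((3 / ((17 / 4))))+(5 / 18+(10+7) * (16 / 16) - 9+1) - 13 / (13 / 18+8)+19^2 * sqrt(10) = 1907239 / 98910+361 * sqrt(10) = 1160.86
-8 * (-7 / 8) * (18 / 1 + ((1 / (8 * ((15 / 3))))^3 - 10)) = 3584007 / 64000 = 56.00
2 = 2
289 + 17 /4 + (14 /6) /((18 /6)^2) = 31699 /108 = 293.51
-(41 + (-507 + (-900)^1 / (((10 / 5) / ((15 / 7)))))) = 10012 / 7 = 1430.29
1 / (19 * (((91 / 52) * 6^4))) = 1 / 43092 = 0.00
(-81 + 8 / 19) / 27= -1531 / 513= -2.98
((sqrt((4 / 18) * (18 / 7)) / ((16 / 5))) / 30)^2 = 0.00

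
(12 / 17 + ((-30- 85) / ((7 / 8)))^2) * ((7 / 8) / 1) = 3597347 / 238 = 15114.90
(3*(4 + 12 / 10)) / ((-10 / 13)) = -507 / 25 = -20.28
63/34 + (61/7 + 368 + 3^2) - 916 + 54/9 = -124339/238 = -522.43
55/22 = 5/2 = 2.50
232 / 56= 29 / 7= 4.14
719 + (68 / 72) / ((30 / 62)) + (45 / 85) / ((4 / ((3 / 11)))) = 72805363 / 100980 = 720.99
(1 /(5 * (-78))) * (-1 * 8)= 0.02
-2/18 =-1/9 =-0.11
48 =48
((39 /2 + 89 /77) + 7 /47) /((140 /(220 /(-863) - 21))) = -552436131 /174899032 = -3.16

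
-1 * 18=-18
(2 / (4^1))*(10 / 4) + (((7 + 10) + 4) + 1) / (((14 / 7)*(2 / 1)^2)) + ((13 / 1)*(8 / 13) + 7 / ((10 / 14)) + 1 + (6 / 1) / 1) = 144 / 5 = 28.80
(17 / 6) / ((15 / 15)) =17 / 6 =2.83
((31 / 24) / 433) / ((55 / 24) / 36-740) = -1116 / 276819065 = -0.00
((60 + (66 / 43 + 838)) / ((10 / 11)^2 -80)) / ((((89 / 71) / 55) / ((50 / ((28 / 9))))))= -102805275375 / 12831931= -8011.68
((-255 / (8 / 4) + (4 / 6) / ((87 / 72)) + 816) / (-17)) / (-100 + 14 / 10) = 199825 / 486098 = 0.41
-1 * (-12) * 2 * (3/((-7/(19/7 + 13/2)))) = -4644/49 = -94.78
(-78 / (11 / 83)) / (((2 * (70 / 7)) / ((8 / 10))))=-6474 / 275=-23.54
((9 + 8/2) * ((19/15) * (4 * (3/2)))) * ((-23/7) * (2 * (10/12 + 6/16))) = -164749/210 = -784.52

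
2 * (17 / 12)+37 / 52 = 553 / 156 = 3.54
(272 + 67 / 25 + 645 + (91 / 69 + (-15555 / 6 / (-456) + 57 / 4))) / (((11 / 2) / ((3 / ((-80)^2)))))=44856897 / 559360000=0.08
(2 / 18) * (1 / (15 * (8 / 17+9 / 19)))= 0.01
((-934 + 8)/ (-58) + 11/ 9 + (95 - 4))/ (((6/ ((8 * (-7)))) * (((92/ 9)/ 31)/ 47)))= -143922.62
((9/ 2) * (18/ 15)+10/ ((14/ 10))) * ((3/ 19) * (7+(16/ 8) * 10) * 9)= 481.25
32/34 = 16/17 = 0.94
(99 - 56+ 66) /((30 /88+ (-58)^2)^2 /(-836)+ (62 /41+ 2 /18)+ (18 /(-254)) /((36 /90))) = -8267386007232 /1026807525640175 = -0.01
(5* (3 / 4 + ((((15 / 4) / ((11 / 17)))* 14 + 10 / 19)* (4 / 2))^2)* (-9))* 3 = -3601249.58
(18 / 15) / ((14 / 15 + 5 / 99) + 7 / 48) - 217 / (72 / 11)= -20672201 / 644184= -32.09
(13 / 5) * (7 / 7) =13 / 5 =2.60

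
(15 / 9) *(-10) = -50 / 3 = -16.67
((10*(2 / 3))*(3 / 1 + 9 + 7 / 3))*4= 3440 / 9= 382.22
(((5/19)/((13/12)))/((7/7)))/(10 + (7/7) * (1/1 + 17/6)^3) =12960/3538769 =0.00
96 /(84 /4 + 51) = 4 /3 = 1.33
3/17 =0.18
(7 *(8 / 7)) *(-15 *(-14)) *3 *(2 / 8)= 1260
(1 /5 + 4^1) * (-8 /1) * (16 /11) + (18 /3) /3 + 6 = -2248 /55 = -40.87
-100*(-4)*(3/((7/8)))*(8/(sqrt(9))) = 25600/7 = 3657.14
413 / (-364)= -59 / 52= -1.13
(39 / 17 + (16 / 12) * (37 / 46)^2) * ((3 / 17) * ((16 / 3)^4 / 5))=5581438976 / 61916805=90.14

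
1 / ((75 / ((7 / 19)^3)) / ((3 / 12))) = 343 / 2057700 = 0.00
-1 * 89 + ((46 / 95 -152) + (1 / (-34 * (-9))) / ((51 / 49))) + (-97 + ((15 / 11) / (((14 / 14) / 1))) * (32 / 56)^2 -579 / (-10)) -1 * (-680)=160153721243 / 399552615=400.83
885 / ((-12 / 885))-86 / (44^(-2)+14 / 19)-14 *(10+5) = -7116574241 / 108492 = -65595.38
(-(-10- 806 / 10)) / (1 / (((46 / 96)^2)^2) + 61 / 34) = 4310111082 / 987782225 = 4.36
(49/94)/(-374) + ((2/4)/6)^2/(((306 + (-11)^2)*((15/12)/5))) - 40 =-2702179919/67552254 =-40.00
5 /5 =1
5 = 5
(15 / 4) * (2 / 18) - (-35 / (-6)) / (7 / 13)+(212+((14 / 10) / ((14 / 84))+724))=56039 / 60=933.98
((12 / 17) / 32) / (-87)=-1 / 3944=-0.00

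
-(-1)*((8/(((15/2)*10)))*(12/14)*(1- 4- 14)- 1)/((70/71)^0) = -447/175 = -2.55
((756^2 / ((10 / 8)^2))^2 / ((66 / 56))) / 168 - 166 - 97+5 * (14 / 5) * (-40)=4645731576307 / 6875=675742774.74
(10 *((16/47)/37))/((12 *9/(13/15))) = 104/140859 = 0.00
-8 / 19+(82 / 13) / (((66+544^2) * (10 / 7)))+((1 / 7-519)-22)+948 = 148682232913 / 365562470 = 406.72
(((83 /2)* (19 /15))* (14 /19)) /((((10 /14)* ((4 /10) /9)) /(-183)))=-2232783 /10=-223278.30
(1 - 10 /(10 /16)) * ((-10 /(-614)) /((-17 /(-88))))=-6600 /5219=-1.26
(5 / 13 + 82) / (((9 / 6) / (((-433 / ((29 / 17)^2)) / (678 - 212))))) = -44673909 / 2547389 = -17.54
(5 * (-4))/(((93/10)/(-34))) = 6800/93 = 73.12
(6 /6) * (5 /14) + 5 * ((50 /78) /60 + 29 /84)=250 /117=2.14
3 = 3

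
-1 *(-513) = 513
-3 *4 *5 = -60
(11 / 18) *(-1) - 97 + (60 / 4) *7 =133 / 18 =7.39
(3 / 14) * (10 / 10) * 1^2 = 3 / 14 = 0.21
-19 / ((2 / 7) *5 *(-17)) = 133 / 170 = 0.78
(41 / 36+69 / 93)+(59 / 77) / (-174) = 4676093 / 2492028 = 1.88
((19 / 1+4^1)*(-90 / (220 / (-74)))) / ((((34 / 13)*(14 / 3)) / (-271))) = -80947971 / 5236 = -15459.89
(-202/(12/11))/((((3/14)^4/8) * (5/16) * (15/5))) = -2731531264/3645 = -749391.29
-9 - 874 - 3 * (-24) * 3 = -667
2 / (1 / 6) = 12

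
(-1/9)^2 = 1/81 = 0.01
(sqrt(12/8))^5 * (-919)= -8271 * sqrt(6)/8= -2532.47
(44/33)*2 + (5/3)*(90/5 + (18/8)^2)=1973/48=41.10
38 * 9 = 342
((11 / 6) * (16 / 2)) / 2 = 7.33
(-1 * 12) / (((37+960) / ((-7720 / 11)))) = 92640 / 10967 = 8.45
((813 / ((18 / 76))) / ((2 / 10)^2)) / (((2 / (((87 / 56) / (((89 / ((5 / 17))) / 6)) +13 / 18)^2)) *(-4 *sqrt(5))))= -2122230539134145 *sqrt(5) / 1744456658112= -2720.30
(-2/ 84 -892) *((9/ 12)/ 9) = -74.34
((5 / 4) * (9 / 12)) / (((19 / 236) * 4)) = 885 / 304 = 2.91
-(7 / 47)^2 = -0.02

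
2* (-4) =-8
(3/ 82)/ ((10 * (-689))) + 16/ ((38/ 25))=112995943/ 10734620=10.53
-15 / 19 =-0.79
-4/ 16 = -1/ 4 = -0.25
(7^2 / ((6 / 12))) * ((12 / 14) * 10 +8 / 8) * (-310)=-290780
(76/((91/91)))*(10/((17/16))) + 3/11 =133811/187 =715.57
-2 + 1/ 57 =-113/ 57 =-1.98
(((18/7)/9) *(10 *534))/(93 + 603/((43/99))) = 19135/18578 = 1.03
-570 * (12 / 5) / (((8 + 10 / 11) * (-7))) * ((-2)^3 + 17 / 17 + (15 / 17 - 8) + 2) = -1549944 / 5831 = -265.81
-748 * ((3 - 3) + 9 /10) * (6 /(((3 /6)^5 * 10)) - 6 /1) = -222156 /25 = -8886.24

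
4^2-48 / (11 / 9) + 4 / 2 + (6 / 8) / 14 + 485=285689 / 616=463.78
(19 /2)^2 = 361 /4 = 90.25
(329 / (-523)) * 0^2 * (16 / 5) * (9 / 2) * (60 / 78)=0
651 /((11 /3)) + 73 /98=192197 /1078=178.29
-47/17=-2.76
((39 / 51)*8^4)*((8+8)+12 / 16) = 891904 / 17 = 52464.94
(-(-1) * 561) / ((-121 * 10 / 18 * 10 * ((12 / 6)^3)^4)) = -459 / 2252800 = -0.00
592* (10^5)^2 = 5920000000000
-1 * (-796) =796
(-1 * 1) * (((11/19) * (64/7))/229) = -704/30457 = -0.02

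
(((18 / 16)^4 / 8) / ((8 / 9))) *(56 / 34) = 413343 / 1114112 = 0.37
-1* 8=-8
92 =92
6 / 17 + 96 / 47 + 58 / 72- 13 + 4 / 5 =-1294229 / 143820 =-9.00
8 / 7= 1.14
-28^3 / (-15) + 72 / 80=43931 / 30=1464.37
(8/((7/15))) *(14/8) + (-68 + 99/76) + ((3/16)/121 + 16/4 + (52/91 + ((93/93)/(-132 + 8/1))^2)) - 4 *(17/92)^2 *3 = -1064668324343/32724729268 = -32.53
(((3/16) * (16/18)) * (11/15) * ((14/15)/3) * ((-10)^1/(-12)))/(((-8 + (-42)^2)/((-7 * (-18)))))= 539/237060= 0.00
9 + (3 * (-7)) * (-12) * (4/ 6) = 177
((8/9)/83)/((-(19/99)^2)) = -8712/29963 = -0.29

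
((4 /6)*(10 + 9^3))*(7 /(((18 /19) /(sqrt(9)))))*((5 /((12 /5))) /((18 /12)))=2457175 /162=15167.75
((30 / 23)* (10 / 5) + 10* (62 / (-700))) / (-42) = -1387 / 33810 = -0.04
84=84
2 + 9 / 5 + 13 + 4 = 104 / 5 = 20.80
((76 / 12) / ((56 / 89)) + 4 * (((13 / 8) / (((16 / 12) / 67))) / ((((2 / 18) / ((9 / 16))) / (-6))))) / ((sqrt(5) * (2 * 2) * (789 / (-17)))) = 23.88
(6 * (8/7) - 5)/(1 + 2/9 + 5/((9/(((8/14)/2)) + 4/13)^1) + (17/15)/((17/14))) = 483795/602483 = 0.80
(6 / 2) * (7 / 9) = 7 / 3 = 2.33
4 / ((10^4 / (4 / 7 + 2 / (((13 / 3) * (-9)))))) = 71 / 341250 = 0.00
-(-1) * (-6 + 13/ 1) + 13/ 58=419/ 58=7.22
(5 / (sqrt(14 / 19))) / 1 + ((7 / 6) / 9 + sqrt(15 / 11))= 7 / 54 + sqrt(165) / 11 + 5 * sqrt(266) / 14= 7.12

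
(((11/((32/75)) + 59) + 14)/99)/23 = 3161/72864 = 0.04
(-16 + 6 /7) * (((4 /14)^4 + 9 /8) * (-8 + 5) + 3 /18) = 9859537 /201684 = 48.89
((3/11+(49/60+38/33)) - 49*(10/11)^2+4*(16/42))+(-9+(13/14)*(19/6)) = -362437/8470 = -42.79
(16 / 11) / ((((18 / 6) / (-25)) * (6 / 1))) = -200 / 99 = -2.02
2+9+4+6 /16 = 123 /8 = 15.38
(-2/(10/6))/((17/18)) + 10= 742/85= 8.73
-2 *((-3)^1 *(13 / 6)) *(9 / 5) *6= 702 / 5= 140.40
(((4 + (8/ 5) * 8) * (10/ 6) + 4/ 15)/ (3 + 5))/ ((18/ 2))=0.39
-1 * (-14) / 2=7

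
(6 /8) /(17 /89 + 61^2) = 267 /1324744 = 0.00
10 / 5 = 2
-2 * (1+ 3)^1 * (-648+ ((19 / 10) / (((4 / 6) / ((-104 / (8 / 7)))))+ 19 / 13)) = 471062 / 65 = 7247.11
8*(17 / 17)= 8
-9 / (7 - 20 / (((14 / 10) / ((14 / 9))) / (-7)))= -81 / 1463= -0.06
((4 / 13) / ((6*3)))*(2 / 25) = 4 / 2925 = 0.00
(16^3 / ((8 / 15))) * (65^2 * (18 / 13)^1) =44928000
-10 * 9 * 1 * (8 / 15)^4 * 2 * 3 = -16384 / 375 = -43.69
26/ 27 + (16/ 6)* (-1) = -1.70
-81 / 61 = -1.33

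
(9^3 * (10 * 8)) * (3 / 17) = 174960 / 17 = 10291.76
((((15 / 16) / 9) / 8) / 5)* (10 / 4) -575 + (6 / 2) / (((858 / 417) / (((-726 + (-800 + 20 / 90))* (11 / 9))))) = -295986359 / 89856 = -3294.01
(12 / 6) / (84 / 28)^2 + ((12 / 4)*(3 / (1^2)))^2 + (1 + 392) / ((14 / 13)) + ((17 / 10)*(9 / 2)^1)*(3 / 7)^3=27582529 / 61740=446.75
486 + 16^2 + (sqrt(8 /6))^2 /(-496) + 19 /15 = 743.26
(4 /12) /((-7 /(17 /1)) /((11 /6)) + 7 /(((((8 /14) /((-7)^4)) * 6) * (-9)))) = -13464 /22009435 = -0.00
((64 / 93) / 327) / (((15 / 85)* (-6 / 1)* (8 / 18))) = -136 / 30411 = -0.00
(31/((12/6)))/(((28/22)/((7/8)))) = 341/32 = 10.66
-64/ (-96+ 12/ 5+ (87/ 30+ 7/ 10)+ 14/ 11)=44/ 61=0.72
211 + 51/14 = 214.64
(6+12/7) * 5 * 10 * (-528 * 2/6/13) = -475200/91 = -5221.98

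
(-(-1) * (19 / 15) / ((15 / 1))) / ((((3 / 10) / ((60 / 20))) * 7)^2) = 76 / 441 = 0.17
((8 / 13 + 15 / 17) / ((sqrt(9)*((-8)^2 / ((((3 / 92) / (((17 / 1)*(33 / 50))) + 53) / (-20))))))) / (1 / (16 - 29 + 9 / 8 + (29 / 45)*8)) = 40562104051 / 292000051200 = 0.14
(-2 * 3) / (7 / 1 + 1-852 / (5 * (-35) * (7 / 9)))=-3675 / 8734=-0.42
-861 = -861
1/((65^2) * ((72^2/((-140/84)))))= -1/13141440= -0.00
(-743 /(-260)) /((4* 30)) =743 /31200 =0.02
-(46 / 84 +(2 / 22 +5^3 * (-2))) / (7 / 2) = 115205 / 1617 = 71.25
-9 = -9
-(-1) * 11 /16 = 11 /16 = 0.69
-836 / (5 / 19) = -15884 / 5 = -3176.80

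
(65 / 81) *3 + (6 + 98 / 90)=1282 / 135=9.50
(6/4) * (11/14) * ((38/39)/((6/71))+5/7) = 27577/1911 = 14.43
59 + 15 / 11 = 664 / 11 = 60.36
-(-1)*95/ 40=19/ 8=2.38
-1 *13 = -13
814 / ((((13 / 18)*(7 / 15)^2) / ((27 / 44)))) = 2022975 / 637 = 3175.78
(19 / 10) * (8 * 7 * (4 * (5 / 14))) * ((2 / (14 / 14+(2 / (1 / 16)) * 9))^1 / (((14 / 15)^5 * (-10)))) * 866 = -1249475625 / 9714446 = -128.62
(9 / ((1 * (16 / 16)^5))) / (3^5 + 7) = 9 / 250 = 0.04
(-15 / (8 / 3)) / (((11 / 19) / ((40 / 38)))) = -225 / 22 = -10.23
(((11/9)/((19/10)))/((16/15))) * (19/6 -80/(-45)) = 24475/8208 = 2.98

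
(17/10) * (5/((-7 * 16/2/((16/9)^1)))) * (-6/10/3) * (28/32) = 17/360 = 0.05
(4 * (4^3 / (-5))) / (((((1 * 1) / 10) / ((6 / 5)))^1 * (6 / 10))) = -1024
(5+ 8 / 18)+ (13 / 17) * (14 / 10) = 4984 / 765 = 6.52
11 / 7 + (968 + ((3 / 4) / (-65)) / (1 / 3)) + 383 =2461617 / 1820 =1352.54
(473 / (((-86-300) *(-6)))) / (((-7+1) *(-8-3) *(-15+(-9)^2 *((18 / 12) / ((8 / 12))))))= 43 / 2324106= 0.00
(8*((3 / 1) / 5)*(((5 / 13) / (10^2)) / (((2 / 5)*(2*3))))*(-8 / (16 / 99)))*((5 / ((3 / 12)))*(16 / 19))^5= -515992.91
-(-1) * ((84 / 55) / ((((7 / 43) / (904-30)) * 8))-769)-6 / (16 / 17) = 109819 / 440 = 249.59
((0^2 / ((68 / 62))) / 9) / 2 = 0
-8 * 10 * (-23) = 1840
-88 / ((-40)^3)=11 / 8000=0.00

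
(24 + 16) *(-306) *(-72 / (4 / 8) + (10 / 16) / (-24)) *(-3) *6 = -63463635 / 2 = -31731817.50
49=49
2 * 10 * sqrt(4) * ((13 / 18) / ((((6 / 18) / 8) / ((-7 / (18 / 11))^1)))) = -2965.93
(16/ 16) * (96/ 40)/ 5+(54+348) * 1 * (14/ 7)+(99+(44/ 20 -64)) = 21042/ 25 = 841.68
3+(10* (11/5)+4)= 29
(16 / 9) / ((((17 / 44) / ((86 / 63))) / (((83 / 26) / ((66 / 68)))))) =456832 / 22113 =20.66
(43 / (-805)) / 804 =-43 / 647220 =-0.00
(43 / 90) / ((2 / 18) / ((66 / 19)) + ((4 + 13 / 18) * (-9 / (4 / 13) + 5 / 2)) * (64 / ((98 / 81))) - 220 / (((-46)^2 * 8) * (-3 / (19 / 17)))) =-2501169132 / 34980325356665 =-0.00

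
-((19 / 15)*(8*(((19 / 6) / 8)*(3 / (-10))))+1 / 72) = 2141 / 1800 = 1.19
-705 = -705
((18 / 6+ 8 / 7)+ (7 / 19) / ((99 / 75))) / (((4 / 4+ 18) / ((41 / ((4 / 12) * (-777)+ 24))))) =-795728 / 19596885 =-0.04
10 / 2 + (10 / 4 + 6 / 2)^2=35.25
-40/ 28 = -10/ 7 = -1.43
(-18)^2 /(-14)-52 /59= -9922 /413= -24.02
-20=-20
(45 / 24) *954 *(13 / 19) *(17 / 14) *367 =580320585 / 1064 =545414.08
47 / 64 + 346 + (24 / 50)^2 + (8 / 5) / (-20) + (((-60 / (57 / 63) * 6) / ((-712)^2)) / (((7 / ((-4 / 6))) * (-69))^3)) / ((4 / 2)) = 33614154865628736569 / 96902940942360000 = 346.88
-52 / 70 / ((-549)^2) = -26 / 10549035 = -0.00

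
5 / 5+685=686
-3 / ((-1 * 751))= 3 / 751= 0.00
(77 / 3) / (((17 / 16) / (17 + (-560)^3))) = -72119630352 / 17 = -4242331197.18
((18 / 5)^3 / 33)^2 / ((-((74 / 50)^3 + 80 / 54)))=-102036672 / 241108351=-0.42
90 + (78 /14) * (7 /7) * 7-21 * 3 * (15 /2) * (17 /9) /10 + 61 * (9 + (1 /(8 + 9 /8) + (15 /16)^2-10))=729733 /18688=39.05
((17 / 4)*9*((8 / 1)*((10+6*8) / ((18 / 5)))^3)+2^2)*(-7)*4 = -2902300072 / 81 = -35830865.09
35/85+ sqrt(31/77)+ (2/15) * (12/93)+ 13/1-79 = -518339/7905+ sqrt(2387)/77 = -64.94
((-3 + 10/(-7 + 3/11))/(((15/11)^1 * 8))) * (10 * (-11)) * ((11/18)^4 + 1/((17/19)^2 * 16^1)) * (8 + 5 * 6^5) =161097161712355/420940638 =382707.55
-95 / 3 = -31.67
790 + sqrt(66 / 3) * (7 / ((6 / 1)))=7 * sqrt(22) / 6 + 790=795.47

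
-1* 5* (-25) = 125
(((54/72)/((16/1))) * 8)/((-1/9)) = -27/8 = -3.38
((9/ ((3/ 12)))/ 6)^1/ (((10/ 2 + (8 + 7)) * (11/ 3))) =9/ 110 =0.08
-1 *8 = -8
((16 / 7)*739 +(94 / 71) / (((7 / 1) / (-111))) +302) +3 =1973.15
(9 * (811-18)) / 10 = 7137 / 10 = 713.70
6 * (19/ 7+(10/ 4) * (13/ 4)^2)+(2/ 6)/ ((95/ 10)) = 1115657/ 6384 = 174.76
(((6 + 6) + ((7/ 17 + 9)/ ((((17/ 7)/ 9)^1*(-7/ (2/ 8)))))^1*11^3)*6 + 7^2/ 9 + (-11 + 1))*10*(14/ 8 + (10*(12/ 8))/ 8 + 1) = -4754355145/ 10404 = -456973.77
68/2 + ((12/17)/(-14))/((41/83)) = 165388/4879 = 33.90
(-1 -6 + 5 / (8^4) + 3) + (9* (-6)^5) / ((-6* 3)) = 15908869 / 4096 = 3884.00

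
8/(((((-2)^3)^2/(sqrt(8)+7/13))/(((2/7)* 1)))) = 1/52+sqrt(2)/14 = 0.12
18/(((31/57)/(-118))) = -121068/31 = -3905.42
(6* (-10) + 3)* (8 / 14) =-228 / 7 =-32.57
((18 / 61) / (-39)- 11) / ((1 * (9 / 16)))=-139664 / 7137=-19.57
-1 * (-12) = 12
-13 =-13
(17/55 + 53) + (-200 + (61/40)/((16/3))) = -1030691/7040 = -146.40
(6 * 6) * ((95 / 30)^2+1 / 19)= 6895 / 19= 362.89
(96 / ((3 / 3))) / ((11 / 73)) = 7008 / 11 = 637.09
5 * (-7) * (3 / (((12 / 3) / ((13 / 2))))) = -170.62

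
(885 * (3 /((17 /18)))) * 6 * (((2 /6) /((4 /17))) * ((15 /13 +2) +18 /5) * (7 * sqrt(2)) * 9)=132172803 * sqrt(2) /13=14378505.43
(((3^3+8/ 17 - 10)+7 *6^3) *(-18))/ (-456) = 78003/ 1292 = 60.37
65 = 65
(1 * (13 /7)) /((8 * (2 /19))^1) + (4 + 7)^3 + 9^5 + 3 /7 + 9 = 6763863 /112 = 60391.63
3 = 3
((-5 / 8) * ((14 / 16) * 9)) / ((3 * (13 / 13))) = -105 / 64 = -1.64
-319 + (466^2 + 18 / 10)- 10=1084144 / 5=216828.80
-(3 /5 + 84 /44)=-138 /55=-2.51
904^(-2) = 1/817216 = 0.00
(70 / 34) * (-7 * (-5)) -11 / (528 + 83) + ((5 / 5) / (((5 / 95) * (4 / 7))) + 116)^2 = 3713992891 / 166192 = 22347.60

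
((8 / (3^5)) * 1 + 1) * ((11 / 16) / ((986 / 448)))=38654 / 119799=0.32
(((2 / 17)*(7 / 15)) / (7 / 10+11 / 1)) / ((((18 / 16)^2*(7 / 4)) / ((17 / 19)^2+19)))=7319552 / 174481047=0.04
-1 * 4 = -4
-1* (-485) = 485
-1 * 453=-453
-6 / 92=-3 / 46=-0.07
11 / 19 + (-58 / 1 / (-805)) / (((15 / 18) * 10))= 224681 / 382375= 0.59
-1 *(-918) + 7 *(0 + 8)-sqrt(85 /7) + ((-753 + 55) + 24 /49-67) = 10265 /49-sqrt(595) /7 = 206.01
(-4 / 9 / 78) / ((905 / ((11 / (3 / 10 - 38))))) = 44 / 23951187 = 0.00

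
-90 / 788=-45 / 394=-0.11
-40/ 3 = -13.33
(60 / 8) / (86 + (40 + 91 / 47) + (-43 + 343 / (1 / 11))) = 235 / 120882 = 0.00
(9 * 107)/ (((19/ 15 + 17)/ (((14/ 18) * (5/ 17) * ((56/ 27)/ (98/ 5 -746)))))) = -655375/ 19032588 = -0.03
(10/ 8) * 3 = 15/ 4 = 3.75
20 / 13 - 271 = -3503 / 13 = -269.46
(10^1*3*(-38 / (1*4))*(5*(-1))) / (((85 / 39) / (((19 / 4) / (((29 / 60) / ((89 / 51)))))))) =93977325 / 8381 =11213.14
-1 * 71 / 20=-71 / 20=-3.55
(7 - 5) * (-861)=-1722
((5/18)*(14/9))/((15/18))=14/27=0.52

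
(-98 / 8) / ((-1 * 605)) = 49 / 2420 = 0.02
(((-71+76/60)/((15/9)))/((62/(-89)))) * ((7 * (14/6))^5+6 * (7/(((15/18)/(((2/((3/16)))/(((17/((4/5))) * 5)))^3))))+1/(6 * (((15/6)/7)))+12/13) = 65607392985011894351696/939697611328125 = 69817558.54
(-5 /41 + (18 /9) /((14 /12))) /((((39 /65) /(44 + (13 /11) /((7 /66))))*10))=88201 /6027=14.63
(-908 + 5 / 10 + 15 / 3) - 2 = -904.50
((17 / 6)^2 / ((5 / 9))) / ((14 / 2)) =289 / 140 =2.06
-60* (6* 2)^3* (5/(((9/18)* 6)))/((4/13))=-561600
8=8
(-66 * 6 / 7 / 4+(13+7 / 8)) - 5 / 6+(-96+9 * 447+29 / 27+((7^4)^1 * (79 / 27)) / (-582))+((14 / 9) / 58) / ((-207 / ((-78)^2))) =1148693264531 / 293474664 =3914.11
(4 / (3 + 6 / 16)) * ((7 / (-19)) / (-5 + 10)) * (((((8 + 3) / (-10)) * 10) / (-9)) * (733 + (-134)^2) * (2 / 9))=-92099392 / 207765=-443.29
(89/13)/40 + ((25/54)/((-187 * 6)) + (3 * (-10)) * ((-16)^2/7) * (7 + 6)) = -786374355769/55135080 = -14262.69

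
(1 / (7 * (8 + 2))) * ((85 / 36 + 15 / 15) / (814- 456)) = 121 / 902160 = 0.00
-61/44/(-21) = 61/924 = 0.07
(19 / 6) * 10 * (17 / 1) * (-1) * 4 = -6460 / 3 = -2153.33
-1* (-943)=943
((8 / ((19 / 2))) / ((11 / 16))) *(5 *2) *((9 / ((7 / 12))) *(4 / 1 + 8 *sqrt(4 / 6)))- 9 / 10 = 11046033 / 14630 + 737280 *sqrt(6) / 1463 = 1989.45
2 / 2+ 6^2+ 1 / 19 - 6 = 590 / 19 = 31.05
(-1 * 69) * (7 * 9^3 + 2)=-352245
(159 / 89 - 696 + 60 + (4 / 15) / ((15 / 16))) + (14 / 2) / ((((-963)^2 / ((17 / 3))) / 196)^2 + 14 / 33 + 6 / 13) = -42152046626358562257089 / 66493321366576038525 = -633.93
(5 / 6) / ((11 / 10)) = 25 / 33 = 0.76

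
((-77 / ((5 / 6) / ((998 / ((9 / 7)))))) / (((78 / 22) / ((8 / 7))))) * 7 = -94674272 / 585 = -161836.36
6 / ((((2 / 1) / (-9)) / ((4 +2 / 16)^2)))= -29403 / 64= -459.42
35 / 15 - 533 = -1592 / 3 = -530.67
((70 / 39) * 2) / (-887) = -140 / 34593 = -0.00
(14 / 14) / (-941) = -1 / 941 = -0.00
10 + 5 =15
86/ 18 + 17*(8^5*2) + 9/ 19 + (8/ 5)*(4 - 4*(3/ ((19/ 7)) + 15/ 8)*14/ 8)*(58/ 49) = 46674604364/ 41895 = 1114085.32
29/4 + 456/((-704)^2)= 449209/61952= 7.25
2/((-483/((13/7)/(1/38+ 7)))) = -988/902727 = -0.00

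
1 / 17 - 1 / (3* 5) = -2 / 255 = -0.01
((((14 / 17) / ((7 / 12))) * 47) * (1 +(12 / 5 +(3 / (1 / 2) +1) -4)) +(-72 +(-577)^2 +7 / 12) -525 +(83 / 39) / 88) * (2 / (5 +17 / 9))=291215849211 / 3014440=96606.95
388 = 388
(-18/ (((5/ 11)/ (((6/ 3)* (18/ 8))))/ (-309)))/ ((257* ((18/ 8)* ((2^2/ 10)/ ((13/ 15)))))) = 265122/ 1285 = 206.32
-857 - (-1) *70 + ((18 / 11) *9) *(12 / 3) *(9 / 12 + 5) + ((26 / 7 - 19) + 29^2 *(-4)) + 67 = -289563 / 77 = -3760.56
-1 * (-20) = 20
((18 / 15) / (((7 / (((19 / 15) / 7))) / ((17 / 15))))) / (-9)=-646 / 165375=-0.00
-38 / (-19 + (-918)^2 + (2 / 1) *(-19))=-38 / 842667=-0.00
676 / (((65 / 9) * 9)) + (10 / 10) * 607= 3087 / 5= 617.40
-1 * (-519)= 519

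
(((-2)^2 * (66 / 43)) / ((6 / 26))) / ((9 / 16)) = 18304 / 387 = 47.30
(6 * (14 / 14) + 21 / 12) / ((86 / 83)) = 2573 / 344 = 7.48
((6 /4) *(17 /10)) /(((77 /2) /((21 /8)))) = 0.17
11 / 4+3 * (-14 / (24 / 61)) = -104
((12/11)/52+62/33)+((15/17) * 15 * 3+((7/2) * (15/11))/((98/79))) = 9281695/204204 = 45.45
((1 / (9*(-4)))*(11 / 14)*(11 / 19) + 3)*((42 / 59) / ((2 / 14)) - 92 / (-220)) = 16.14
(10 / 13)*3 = 30 / 13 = 2.31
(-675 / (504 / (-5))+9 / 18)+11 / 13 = 8.04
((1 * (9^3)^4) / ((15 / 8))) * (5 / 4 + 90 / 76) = 6966595233198 / 19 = 366662907010.42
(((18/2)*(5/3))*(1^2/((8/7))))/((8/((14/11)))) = 735/352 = 2.09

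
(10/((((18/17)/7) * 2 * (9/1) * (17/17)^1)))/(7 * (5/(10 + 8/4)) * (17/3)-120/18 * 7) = -34/279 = -0.12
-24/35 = -0.69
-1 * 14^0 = -1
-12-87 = -99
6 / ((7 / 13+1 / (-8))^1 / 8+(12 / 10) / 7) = 174720 / 6497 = 26.89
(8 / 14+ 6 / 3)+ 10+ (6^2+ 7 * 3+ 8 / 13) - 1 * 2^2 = 6023 / 91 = 66.19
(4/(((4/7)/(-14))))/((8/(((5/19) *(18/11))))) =-5.28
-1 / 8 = -0.12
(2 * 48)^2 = 9216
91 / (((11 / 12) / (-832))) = -908544 / 11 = -82594.91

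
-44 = -44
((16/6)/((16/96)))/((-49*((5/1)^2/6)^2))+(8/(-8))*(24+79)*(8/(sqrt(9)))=-25236728/91875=-274.69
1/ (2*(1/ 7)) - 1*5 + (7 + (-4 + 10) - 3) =17/ 2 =8.50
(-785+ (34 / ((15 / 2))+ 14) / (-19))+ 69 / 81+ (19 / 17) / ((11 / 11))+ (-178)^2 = 1347394241 / 43605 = 30899.99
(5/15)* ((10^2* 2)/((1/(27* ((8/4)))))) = 3600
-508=-508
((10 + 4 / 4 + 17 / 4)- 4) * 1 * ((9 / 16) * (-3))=-1215 / 64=-18.98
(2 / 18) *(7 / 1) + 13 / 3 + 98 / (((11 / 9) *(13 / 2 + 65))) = 88234 / 14157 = 6.23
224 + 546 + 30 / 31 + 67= 837.97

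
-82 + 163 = 81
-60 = -60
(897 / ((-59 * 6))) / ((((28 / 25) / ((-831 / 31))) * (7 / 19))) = 118022775 / 716968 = 164.61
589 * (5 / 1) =2945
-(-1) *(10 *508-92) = 4988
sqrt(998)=31.59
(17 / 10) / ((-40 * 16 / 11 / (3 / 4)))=-561 / 25600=-0.02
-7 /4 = -1.75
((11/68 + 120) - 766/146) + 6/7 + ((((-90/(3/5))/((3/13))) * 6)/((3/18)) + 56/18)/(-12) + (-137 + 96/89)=1929.59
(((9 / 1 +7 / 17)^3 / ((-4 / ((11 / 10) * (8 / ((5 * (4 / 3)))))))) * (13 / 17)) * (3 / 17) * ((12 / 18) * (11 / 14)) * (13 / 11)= -228433920 / 9938999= -22.98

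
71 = 71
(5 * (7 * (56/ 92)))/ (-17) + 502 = 195792/ 391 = 500.75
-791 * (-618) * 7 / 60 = 570311 / 10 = 57031.10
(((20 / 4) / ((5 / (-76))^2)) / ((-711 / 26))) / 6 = -75088 / 10665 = -7.04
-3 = -3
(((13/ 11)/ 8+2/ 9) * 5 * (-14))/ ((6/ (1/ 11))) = -10255/ 26136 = -0.39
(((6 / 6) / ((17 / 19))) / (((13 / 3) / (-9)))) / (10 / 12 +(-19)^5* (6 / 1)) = 3078 / 19699842539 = 0.00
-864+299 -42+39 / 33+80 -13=-5927 / 11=-538.82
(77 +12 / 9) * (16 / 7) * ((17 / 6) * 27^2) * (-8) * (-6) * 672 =11929006080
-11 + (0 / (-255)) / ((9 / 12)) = -11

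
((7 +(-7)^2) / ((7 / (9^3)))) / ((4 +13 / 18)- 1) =104976 / 67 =1566.81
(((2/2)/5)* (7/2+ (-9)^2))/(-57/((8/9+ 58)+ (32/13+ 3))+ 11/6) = 3817203/214025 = 17.84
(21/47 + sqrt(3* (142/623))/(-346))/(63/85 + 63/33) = 935/5546 - 935* sqrt(265398)/534152724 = 0.17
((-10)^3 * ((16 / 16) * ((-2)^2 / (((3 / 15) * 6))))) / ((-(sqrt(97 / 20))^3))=400000 * sqrt(485) / 28227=312.08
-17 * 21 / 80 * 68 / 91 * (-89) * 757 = 58412391 / 260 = 224663.04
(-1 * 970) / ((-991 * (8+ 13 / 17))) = 16490 / 147659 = 0.11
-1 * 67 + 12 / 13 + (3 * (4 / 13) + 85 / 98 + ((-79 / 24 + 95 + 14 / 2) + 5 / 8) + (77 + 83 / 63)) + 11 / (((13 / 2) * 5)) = 113.70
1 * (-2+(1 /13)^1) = -25 /13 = -1.92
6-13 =-7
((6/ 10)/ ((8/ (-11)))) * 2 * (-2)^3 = 66/ 5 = 13.20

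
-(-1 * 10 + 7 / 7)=9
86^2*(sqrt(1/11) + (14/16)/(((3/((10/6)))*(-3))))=-64715/54 + 7396*sqrt(11)/11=1031.55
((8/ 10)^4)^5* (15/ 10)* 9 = 14843406974976/ 95367431640625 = 0.16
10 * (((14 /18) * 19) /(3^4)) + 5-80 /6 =-4745 /729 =-6.51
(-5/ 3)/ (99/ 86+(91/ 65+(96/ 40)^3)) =-53750/ 528099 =-0.10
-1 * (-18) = 18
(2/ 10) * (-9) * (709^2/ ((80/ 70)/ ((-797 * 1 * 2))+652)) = -25240115691/ 18187520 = -1387.77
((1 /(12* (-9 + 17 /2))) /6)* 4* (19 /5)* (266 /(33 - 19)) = -361 /45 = -8.02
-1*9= -9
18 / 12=3 / 2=1.50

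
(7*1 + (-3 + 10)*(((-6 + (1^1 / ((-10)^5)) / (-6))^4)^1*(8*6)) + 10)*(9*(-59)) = -69370771824320114874052800413 / 300000000000000000000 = -231235906.08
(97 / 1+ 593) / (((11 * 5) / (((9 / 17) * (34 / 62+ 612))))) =1387314 / 341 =4068.37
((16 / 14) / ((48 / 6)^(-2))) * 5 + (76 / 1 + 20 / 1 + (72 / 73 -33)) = 219577 / 511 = 429.70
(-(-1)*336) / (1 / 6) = 2016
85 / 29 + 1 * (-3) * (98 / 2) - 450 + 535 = -1713 / 29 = -59.07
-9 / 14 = -0.64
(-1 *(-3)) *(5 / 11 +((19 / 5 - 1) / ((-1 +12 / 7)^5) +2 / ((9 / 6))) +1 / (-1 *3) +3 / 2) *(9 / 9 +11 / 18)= 179573249 / 2062500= 87.07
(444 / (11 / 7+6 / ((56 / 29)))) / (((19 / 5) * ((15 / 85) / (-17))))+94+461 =-4606685 / 2489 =-1850.82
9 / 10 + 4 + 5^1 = 99 / 10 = 9.90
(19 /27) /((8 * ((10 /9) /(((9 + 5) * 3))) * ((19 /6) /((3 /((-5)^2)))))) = 63 /500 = 0.13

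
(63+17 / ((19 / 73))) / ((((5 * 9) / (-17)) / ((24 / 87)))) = -331568 / 24795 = -13.37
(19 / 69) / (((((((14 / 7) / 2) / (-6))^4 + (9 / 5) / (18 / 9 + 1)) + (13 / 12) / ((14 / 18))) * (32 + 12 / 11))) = 10260 / 2458079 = 0.00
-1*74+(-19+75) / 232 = -2139 / 29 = -73.76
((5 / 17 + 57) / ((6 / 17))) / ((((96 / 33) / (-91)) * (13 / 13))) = -487487 / 96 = -5077.99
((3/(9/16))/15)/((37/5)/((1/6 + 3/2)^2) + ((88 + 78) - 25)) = 200/80811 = 0.00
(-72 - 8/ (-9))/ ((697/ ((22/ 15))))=-2816/ 18819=-0.15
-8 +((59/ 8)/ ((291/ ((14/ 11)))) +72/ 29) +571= 565.52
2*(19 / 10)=3.80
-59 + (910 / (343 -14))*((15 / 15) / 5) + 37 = -1008 / 47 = -21.45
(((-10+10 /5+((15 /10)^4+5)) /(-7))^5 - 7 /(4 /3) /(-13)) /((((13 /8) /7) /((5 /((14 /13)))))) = 460070891295 /57276104704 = 8.03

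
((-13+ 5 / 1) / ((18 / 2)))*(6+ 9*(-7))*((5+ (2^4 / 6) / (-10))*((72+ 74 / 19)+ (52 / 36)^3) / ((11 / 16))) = 9932829568 / 360855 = 27525.82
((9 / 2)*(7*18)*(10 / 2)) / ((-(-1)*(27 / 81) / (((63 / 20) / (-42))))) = -5103 / 8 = -637.88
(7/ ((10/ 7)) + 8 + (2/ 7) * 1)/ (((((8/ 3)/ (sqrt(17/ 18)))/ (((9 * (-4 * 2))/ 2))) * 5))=-8307 * sqrt(34)/ 1400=-34.60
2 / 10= 1 / 5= 0.20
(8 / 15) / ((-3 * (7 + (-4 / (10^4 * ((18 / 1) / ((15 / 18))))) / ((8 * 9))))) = -691200 / 27215999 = -0.03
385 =385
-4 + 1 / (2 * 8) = -63 / 16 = -3.94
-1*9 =-9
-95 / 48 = -1.98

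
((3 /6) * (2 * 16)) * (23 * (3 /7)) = 1104 /7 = 157.71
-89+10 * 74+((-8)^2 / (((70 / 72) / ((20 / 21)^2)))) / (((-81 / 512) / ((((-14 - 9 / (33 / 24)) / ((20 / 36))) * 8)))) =3813756823 / 33957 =112311.36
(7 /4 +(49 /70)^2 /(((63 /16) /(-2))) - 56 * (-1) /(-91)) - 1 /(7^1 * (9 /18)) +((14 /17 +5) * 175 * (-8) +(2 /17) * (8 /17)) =-192957267851 /23669100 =-8152.29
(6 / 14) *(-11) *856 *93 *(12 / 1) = -31524768 / 7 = -4503538.29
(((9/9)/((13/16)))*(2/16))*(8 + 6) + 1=41/13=3.15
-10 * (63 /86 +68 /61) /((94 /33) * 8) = -1599015 /1972496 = -0.81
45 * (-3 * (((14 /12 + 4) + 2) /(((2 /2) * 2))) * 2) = -1935 /2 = -967.50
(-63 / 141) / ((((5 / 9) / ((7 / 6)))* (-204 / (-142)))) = -10437 / 15980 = -0.65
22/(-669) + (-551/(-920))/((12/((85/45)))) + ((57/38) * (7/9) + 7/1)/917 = 204036491/2902603680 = 0.07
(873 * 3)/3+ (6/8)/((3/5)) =3497/4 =874.25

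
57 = 57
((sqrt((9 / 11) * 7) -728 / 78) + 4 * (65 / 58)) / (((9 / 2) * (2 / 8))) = -3376 / 783 + 8 * sqrt(77) / 33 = -2.18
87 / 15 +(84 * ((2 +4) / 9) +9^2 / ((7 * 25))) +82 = 25246 / 175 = 144.26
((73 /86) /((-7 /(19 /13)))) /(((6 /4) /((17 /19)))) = -1241 /11739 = -0.11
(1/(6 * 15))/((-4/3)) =-1/120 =-0.01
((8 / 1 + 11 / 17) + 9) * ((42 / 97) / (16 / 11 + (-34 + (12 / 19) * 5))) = -1316700 / 5064079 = -0.26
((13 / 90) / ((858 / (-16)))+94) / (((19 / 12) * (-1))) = -558344 / 9405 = -59.37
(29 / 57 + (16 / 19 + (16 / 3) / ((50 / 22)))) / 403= 5269 / 574275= 0.01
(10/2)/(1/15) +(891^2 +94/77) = 61134706/77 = 793957.22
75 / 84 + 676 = 18953 / 28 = 676.89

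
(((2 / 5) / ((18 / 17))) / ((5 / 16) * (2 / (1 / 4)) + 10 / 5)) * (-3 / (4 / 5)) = -0.31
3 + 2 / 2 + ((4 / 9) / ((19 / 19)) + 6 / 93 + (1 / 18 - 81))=-4739 / 62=-76.44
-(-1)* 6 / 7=6 / 7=0.86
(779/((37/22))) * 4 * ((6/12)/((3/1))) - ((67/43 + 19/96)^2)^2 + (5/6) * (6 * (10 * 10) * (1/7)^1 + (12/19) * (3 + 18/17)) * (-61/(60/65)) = -110822533270419062306825/24291875179270766592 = -4562.12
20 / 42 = 0.48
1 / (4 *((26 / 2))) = 1 / 52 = 0.02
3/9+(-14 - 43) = -170/3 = -56.67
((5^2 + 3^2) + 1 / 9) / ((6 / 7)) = 2149 / 54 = 39.80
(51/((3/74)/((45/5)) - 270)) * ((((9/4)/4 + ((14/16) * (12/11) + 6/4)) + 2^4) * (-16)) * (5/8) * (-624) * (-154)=206905247640/59939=3451930.26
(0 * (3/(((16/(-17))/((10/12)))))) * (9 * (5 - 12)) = 0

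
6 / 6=1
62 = 62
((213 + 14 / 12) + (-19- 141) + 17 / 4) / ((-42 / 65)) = -90.41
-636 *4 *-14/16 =2226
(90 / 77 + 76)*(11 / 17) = 5942 / 119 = 49.93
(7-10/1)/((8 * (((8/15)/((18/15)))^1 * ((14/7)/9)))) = -243/64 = -3.80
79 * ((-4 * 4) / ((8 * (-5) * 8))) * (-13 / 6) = -1027 / 120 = -8.56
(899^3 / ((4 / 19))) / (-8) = -13804881281 / 32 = -431402540.03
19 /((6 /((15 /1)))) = 95 /2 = 47.50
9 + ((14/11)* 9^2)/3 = 477/11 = 43.36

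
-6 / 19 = -0.32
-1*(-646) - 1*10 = 636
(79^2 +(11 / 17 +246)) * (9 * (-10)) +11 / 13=-129039113 / 221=-583887.39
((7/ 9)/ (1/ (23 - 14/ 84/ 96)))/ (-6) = -92729/ 31104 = -2.98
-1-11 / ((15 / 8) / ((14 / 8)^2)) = -569 / 30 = -18.97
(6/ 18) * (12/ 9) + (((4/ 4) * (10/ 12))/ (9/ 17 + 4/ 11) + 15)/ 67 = 0.68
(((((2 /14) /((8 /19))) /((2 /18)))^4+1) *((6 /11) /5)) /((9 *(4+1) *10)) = 864870577 /40567296000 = 0.02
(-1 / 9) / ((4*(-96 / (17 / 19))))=17 / 65664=0.00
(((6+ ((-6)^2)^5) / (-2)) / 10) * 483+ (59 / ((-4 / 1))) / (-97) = -2832901092587 / 1940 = -1460258295.15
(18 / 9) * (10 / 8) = 5 / 2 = 2.50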